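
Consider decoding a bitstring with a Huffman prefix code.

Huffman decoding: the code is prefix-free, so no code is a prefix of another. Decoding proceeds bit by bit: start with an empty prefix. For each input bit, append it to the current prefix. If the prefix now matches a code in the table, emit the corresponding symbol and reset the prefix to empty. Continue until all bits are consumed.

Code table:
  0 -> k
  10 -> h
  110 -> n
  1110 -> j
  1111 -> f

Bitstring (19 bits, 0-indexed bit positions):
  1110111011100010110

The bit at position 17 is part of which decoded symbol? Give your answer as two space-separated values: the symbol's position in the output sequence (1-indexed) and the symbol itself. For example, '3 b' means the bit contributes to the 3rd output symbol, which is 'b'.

Answer: 7 n

Derivation:
Bit 0: prefix='1' (no match yet)
Bit 1: prefix='11' (no match yet)
Bit 2: prefix='111' (no match yet)
Bit 3: prefix='1110' -> emit 'j', reset
Bit 4: prefix='1' (no match yet)
Bit 5: prefix='11' (no match yet)
Bit 6: prefix='111' (no match yet)
Bit 7: prefix='1110' -> emit 'j', reset
Bit 8: prefix='1' (no match yet)
Bit 9: prefix='11' (no match yet)
Bit 10: prefix='111' (no match yet)
Bit 11: prefix='1110' -> emit 'j', reset
Bit 12: prefix='0' -> emit 'k', reset
Bit 13: prefix='0' -> emit 'k', reset
Bit 14: prefix='1' (no match yet)
Bit 15: prefix='10' -> emit 'h', reset
Bit 16: prefix='1' (no match yet)
Bit 17: prefix='11' (no match yet)
Bit 18: prefix='110' -> emit 'n', reset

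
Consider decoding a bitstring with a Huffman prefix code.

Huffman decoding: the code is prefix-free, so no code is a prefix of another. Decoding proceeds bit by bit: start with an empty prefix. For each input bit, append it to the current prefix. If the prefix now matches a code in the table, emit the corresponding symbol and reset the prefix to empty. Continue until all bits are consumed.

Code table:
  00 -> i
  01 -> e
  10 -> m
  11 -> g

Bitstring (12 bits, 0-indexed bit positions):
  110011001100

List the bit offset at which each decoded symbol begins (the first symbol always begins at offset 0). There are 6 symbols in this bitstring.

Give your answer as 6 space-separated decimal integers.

Answer: 0 2 4 6 8 10

Derivation:
Bit 0: prefix='1' (no match yet)
Bit 1: prefix='11' -> emit 'g', reset
Bit 2: prefix='0' (no match yet)
Bit 3: prefix='00' -> emit 'i', reset
Bit 4: prefix='1' (no match yet)
Bit 5: prefix='11' -> emit 'g', reset
Bit 6: prefix='0' (no match yet)
Bit 7: prefix='00' -> emit 'i', reset
Bit 8: prefix='1' (no match yet)
Bit 9: prefix='11' -> emit 'g', reset
Bit 10: prefix='0' (no match yet)
Bit 11: prefix='00' -> emit 'i', reset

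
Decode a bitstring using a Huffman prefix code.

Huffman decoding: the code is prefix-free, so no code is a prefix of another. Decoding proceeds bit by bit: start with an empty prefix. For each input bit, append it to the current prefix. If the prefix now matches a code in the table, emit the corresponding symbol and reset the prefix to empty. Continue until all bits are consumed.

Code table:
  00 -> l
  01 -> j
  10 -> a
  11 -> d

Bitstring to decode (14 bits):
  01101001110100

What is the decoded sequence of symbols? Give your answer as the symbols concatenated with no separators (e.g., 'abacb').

Answer: jaajdjl

Derivation:
Bit 0: prefix='0' (no match yet)
Bit 1: prefix='01' -> emit 'j', reset
Bit 2: prefix='1' (no match yet)
Bit 3: prefix='10' -> emit 'a', reset
Bit 4: prefix='1' (no match yet)
Bit 5: prefix='10' -> emit 'a', reset
Bit 6: prefix='0' (no match yet)
Bit 7: prefix='01' -> emit 'j', reset
Bit 8: prefix='1' (no match yet)
Bit 9: prefix='11' -> emit 'd', reset
Bit 10: prefix='0' (no match yet)
Bit 11: prefix='01' -> emit 'j', reset
Bit 12: prefix='0' (no match yet)
Bit 13: prefix='00' -> emit 'l', reset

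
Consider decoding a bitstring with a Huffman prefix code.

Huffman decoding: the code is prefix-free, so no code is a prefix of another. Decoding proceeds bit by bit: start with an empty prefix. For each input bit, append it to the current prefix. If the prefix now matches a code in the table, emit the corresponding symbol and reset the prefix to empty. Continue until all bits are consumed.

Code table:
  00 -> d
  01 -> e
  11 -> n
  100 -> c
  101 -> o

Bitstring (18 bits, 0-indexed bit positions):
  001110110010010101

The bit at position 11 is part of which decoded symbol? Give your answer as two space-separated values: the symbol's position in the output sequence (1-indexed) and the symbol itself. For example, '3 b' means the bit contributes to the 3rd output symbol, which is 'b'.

Bit 0: prefix='0' (no match yet)
Bit 1: prefix='00' -> emit 'd', reset
Bit 2: prefix='1' (no match yet)
Bit 3: prefix='11' -> emit 'n', reset
Bit 4: prefix='1' (no match yet)
Bit 5: prefix='10' (no match yet)
Bit 6: prefix='101' -> emit 'o', reset
Bit 7: prefix='1' (no match yet)
Bit 8: prefix='10' (no match yet)
Bit 9: prefix='100' -> emit 'c', reset
Bit 10: prefix='1' (no match yet)
Bit 11: prefix='10' (no match yet)
Bit 12: prefix='100' -> emit 'c', reset
Bit 13: prefix='1' (no match yet)
Bit 14: prefix='10' (no match yet)
Bit 15: prefix='101' -> emit 'o', reset

Answer: 5 c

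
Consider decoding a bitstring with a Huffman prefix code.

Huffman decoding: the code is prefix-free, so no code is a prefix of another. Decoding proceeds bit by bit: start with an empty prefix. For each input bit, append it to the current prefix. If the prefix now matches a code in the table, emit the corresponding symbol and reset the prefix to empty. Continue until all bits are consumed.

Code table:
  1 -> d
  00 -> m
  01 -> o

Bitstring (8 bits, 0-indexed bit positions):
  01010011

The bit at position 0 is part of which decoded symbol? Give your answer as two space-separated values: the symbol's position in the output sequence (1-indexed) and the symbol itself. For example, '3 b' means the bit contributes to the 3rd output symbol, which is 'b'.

Answer: 1 o

Derivation:
Bit 0: prefix='0' (no match yet)
Bit 1: prefix='01' -> emit 'o', reset
Bit 2: prefix='0' (no match yet)
Bit 3: prefix='01' -> emit 'o', reset
Bit 4: prefix='0' (no match yet)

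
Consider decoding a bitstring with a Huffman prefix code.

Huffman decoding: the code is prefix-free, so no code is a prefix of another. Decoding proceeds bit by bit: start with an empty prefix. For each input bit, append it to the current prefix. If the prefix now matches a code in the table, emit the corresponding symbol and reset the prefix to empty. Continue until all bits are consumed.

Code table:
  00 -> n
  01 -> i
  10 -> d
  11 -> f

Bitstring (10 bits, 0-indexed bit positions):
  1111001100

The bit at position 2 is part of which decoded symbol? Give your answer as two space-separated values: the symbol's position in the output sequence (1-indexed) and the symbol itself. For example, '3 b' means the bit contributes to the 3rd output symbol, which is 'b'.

Answer: 2 f

Derivation:
Bit 0: prefix='1' (no match yet)
Bit 1: prefix='11' -> emit 'f', reset
Bit 2: prefix='1' (no match yet)
Bit 3: prefix='11' -> emit 'f', reset
Bit 4: prefix='0' (no match yet)
Bit 5: prefix='00' -> emit 'n', reset
Bit 6: prefix='1' (no match yet)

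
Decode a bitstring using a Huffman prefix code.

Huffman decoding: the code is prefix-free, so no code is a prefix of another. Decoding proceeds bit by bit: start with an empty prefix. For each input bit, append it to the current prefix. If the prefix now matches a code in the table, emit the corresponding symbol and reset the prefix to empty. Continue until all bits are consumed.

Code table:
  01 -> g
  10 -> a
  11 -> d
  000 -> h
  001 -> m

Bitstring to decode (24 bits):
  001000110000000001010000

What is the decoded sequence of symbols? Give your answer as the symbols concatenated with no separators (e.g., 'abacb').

Answer: mhdhhhaah

Derivation:
Bit 0: prefix='0' (no match yet)
Bit 1: prefix='00' (no match yet)
Bit 2: prefix='001' -> emit 'm', reset
Bit 3: prefix='0' (no match yet)
Bit 4: prefix='00' (no match yet)
Bit 5: prefix='000' -> emit 'h', reset
Bit 6: prefix='1' (no match yet)
Bit 7: prefix='11' -> emit 'd', reset
Bit 8: prefix='0' (no match yet)
Bit 9: prefix='00' (no match yet)
Bit 10: prefix='000' -> emit 'h', reset
Bit 11: prefix='0' (no match yet)
Bit 12: prefix='00' (no match yet)
Bit 13: prefix='000' -> emit 'h', reset
Bit 14: prefix='0' (no match yet)
Bit 15: prefix='00' (no match yet)
Bit 16: prefix='000' -> emit 'h', reset
Bit 17: prefix='1' (no match yet)
Bit 18: prefix='10' -> emit 'a', reset
Bit 19: prefix='1' (no match yet)
Bit 20: prefix='10' -> emit 'a', reset
Bit 21: prefix='0' (no match yet)
Bit 22: prefix='00' (no match yet)
Bit 23: prefix='000' -> emit 'h', reset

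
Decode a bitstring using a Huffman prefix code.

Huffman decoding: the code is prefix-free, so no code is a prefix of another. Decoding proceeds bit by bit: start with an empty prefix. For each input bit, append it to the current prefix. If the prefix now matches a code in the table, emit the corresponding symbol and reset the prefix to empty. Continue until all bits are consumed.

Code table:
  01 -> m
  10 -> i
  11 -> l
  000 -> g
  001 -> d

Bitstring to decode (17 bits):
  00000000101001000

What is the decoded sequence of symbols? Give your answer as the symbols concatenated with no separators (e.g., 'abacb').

Answer: ggdmdg

Derivation:
Bit 0: prefix='0' (no match yet)
Bit 1: prefix='00' (no match yet)
Bit 2: prefix='000' -> emit 'g', reset
Bit 3: prefix='0' (no match yet)
Bit 4: prefix='00' (no match yet)
Bit 5: prefix='000' -> emit 'g', reset
Bit 6: prefix='0' (no match yet)
Bit 7: prefix='00' (no match yet)
Bit 8: prefix='001' -> emit 'd', reset
Bit 9: prefix='0' (no match yet)
Bit 10: prefix='01' -> emit 'm', reset
Bit 11: prefix='0' (no match yet)
Bit 12: prefix='00' (no match yet)
Bit 13: prefix='001' -> emit 'd', reset
Bit 14: prefix='0' (no match yet)
Bit 15: prefix='00' (no match yet)
Bit 16: prefix='000' -> emit 'g', reset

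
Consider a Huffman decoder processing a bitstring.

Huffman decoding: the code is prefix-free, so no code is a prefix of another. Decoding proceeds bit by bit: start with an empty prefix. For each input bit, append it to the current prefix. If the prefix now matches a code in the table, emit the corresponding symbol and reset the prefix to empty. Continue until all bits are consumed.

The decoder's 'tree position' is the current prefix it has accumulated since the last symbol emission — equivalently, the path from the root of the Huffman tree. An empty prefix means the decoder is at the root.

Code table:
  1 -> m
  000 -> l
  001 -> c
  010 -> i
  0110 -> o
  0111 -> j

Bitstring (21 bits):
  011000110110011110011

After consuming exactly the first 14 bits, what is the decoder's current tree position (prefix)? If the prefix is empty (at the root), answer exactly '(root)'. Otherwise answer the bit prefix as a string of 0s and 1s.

Answer: 01

Derivation:
Bit 0: prefix='0' (no match yet)
Bit 1: prefix='01' (no match yet)
Bit 2: prefix='011' (no match yet)
Bit 3: prefix='0110' -> emit 'o', reset
Bit 4: prefix='0' (no match yet)
Bit 5: prefix='00' (no match yet)
Bit 6: prefix='001' -> emit 'c', reset
Bit 7: prefix='1' -> emit 'm', reset
Bit 8: prefix='0' (no match yet)
Bit 9: prefix='01' (no match yet)
Bit 10: prefix='011' (no match yet)
Bit 11: prefix='0110' -> emit 'o', reset
Bit 12: prefix='0' (no match yet)
Bit 13: prefix='01' (no match yet)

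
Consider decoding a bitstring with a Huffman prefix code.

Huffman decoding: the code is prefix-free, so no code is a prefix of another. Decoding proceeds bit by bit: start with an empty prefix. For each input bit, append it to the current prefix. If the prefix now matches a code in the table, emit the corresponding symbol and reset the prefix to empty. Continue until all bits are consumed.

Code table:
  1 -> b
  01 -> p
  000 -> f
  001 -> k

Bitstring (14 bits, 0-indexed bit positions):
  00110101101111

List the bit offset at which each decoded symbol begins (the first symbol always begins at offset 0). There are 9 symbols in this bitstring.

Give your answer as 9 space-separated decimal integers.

Bit 0: prefix='0' (no match yet)
Bit 1: prefix='00' (no match yet)
Bit 2: prefix='001' -> emit 'k', reset
Bit 3: prefix='1' -> emit 'b', reset
Bit 4: prefix='0' (no match yet)
Bit 5: prefix='01' -> emit 'p', reset
Bit 6: prefix='0' (no match yet)
Bit 7: prefix='01' -> emit 'p', reset
Bit 8: prefix='1' -> emit 'b', reset
Bit 9: prefix='0' (no match yet)
Bit 10: prefix='01' -> emit 'p', reset
Bit 11: prefix='1' -> emit 'b', reset
Bit 12: prefix='1' -> emit 'b', reset
Bit 13: prefix='1' -> emit 'b', reset

Answer: 0 3 4 6 8 9 11 12 13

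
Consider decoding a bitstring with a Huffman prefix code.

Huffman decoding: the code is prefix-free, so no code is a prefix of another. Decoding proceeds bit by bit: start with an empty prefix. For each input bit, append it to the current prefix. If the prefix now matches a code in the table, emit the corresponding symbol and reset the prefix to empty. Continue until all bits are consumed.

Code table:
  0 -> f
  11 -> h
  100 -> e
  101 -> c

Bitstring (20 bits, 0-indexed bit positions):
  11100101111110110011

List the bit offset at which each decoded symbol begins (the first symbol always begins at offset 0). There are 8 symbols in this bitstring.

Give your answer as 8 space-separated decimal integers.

Answer: 0 2 5 8 10 12 15 18

Derivation:
Bit 0: prefix='1' (no match yet)
Bit 1: prefix='11' -> emit 'h', reset
Bit 2: prefix='1' (no match yet)
Bit 3: prefix='10' (no match yet)
Bit 4: prefix='100' -> emit 'e', reset
Bit 5: prefix='1' (no match yet)
Bit 6: prefix='10' (no match yet)
Bit 7: prefix='101' -> emit 'c', reset
Bit 8: prefix='1' (no match yet)
Bit 9: prefix='11' -> emit 'h', reset
Bit 10: prefix='1' (no match yet)
Bit 11: prefix='11' -> emit 'h', reset
Bit 12: prefix='1' (no match yet)
Bit 13: prefix='10' (no match yet)
Bit 14: prefix='101' -> emit 'c', reset
Bit 15: prefix='1' (no match yet)
Bit 16: prefix='10' (no match yet)
Bit 17: prefix='100' -> emit 'e', reset
Bit 18: prefix='1' (no match yet)
Bit 19: prefix='11' -> emit 'h', reset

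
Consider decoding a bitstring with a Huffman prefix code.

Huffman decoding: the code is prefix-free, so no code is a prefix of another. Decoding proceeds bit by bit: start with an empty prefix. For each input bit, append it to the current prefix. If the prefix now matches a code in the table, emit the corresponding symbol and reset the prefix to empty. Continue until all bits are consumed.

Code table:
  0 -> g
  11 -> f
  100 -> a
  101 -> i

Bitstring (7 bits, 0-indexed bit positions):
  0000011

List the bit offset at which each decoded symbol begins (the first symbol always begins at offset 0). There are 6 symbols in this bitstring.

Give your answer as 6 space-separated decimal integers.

Bit 0: prefix='0' -> emit 'g', reset
Bit 1: prefix='0' -> emit 'g', reset
Bit 2: prefix='0' -> emit 'g', reset
Bit 3: prefix='0' -> emit 'g', reset
Bit 4: prefix='0' -> emit 'g', reset
Bit 5: prefix='1' (no match yet)
Bit 6: prefix='11' -> emit 'f', reset

Answer: 0 1 2 3 4 5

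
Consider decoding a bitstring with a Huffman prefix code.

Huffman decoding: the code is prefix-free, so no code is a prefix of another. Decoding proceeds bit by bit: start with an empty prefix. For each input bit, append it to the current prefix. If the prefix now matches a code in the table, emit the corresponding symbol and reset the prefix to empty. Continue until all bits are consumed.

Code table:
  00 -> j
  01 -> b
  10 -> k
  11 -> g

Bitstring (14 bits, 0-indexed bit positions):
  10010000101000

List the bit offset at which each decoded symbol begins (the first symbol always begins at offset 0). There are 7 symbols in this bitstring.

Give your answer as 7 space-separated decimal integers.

Answer: 0 2 4 6 8 10 12

Derivation:
Bit 0: prefix='1' (no match yet)
Bit 1: prefix='10' -> emit 'k', reset
Bit 2: prefix='0' (no match yet)
Bit 3: prefix='01' -> emit 'b', reset
Bit 4: prefix='0' (no match yet)
Bit 5: prefix='00' -> emit 'j', reset
Bit 6: prefix='0' (no match yet)
Bit 7: prefix='00' -> emit 'j', reset
Bit 8: prefix='1' (no match yet)
Bit 9: prefix='10' -> emit 'k', reset
Bit 10: prefix='1' (no match yet)
Bit 11: prefix='10' -> emit 'k', reset
Bit 12: prefix='0' (no match yet)
Bit 13: prefix='00' -> emit 'j', reset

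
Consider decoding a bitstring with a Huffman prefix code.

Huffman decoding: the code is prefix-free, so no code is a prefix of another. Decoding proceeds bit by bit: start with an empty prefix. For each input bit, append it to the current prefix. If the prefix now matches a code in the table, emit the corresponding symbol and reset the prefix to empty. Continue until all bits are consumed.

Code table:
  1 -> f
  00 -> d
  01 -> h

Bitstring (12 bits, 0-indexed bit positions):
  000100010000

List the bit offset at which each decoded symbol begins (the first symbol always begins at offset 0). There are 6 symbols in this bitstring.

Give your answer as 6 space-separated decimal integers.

Answer: 0 2 4 6 8 10

Derivation:
Bit 0: prefix='0' (no match yet)
Bit 1: prefix='00' -> emit 'd', reset
Bit 2: prefix='0' (no match yet)
Bit 3: prefix='01' -> emit 'h', reset
Bit 4: prefix='0' (no match yet)
Bit 5: prefix='00' -> emit 'd', reset
Bit 6: prefix='0' (no match yet)
Bit 7: prefix='01' -> emit 'h', reset
Bit 8: prefix='0' (no match yet)
Bit 9: prefix='00' -> emit 'd', reset
Bit 10: prefix='0' (no match yet)
Bit 11: prefix='00' -> emit 'd', reset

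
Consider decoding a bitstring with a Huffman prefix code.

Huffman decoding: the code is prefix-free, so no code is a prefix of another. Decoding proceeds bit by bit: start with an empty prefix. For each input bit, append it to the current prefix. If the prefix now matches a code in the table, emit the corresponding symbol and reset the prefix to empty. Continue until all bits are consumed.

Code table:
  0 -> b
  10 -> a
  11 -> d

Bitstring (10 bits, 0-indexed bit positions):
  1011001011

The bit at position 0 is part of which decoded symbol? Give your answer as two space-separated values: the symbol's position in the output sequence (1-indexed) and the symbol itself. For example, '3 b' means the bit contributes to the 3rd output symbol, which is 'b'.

Bit 0: prefix='1' (no match yet)
Bit 1: prefix='10' -> emit 'a', reset
Bit 2: prefix='1' (no match yet)
Bit 3: prefix='11' -> emit 'd', reset
Bit 4: prefix='0' -> emit 'b', reset

Answer: 1 a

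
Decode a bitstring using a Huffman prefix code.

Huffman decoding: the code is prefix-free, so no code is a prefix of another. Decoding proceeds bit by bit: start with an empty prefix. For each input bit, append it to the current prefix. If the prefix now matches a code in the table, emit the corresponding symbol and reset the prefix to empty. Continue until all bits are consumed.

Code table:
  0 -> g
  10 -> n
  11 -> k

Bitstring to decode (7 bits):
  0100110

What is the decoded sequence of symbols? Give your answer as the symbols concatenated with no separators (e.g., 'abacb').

Bit 0: prefix='0' -> emit 'g', reset
Bit 1: prefix='1' (no match yet)
Bit 2: prefix='10' -> emit 'n', reset
Bit 3: prefix='0' -> emit 'g', reset
Bit 4: prefix='1' (no match yet)
Bit 5: prefix='11' -> emit 'k', reset
Bit 6: prefix='0' -> emit 'g', reset

Answer: gngkg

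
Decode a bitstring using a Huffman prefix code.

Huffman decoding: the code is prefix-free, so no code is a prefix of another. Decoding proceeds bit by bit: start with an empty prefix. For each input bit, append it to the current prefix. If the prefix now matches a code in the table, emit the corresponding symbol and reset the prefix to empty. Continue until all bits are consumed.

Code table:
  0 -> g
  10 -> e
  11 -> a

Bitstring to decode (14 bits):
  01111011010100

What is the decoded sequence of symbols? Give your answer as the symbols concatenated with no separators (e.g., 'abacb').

Answer: gaagageeg

Derivation:
Bit 0: prefix='0' -> emit 'g', reset
Bit 1: prefix='1' (no match yet)
Bit 2: prefix='11' -> emit 'a', reset
Bit 3: prefix='1' (no match yet)
Bit 4: prefix='11' -> emit 'a', reset
Bit 5: prefix='0' -> emit 'g', reset
Bit 6: prefix='1' (no match yet)
Bit 7: prefix='11' -> emit 'a', reset
Bit 8: prefix='0' -> emit 'g', reset
Bit 9: prefix='1' (no match yet)
Bit 10: prefix='10' -> emit 'e', reset
Bit 11: prefix='1' (no match yet)
Bit 12: prefix='10' -> emit 'e', reset
Bit 13: prefix='0' -> emit 'g', reset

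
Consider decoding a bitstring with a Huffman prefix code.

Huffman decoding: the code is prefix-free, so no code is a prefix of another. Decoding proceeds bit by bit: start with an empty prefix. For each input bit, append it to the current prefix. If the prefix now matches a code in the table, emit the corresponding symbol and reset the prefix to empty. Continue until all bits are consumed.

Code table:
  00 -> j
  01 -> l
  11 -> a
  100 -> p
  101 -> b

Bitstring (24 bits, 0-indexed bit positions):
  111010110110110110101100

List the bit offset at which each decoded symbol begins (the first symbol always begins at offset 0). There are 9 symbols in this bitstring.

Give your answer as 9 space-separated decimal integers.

Answer: 0 2 5 7 10 13 16 19 21

Derivation:
Bit 0: prefix='1' (no match yet)
Bit 1: prefix='11' -> emit 'a', reset
Bit 2: prefix='1' (no match yet)
Bit 3: prefix='10' (no match yet)
Bit 4: prefix='101' -> emit 'b', reset
Bit 5: prefix='0' (no match yet)
Bit 6: prefix='01' -> emit 'l', reset
Bit 7: prefix='1' (no match yet)
Bit 8: prefix='10' (no match yet)
Bit 9: prefix='101' -> emit 'b', reset
Bit 10: prefix='1' (no match yet)
Bit 11: prefix='10' (no match yet)
Bit 12: prefix='101' -> emit 'b', reset
Bit 13: prefix='1' (no match yet)
Bit 14: prefix='10' (no match yet)
Bit 15: prefix='101' -> emit 'b', reset
Bit 16: prefix='1' (no match yet)
Bit 17: prefix='10' (no match yet)
Bit 18: prefix='101' -> emit 'b', reset
Bit 19: prefix='0' (no match yet)
Bit 20: prefix='01' -> emit 'l', reset
Bit 21: prefix='1' (no match yet)
Bit 22: prefix='10' (no match yet)
Bit 23: prefix='100' -> emit 'p', reset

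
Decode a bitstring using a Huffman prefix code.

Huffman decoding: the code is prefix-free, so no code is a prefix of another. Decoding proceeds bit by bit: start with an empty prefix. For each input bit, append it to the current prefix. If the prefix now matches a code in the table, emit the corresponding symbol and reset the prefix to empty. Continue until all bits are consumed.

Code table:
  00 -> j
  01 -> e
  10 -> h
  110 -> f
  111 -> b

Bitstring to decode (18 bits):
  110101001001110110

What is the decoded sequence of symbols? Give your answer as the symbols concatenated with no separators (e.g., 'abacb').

Answer: fhhejbeh

Derivation:
Bit 0: prefix='1' (no match yet)
Bit 1: prefix='11' (no match yet)
Bit 2: prefix='110' -> emit 'f', reset
Bit 3: prefix='1' (no match yet)
Bit 4: prefix='10' -> emit 'h', reset
Bit 5: prefix='1' (no match yet)
Bit 6: prefix='10' -> emit 'h', reset
Bit 7: prefix='0' (no match yet)
Bit 8: prefix='01' -> emit 'e', reset
Bit 9: prefix='0' (no match yet)
Bit 10: prefix='00' -> emit 'j', reset
Bit 11: prefix='1' (no match yet)
Bit 12: prefix='11' (no match yet)
Bit 13: prefix='111' -> emit 'b', reset
Bit 14: prefix='0' (no match yet)
Bit 15: prefix='01' -> emit 'e', reset
Bit 16: prefix='1' (no match yet)
Bit 17: prefix='10' -> emit 'h', reset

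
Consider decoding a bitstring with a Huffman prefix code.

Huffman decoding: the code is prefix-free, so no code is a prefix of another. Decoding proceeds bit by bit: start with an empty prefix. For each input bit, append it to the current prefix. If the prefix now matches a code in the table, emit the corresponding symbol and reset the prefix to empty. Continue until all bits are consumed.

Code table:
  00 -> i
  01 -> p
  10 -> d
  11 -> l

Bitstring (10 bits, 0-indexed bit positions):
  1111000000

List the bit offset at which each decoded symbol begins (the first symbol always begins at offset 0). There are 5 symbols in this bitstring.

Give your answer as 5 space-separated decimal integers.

Answer: 0 2 4 6 8

Derivation:
Bit 0: prefix='1' (no match yet)
Bit 1: prefix='11' -> emit 'l', reset
Bit 2: prefix='1' (no match yet)
Bit 3: prefix='11' -> emit 'l', reset
Bit 4: prefix='0' (no match yet)
Bit 5: prefix='00' -> emit 'i', reset
Bit 6: prefix='0' (no match yet)
Bit 7: prefix='00' -> emit 'i', reset
Bit 8: prefix='0' (no match yet)
Bit 9: prefix='00' -> emit 'i', reset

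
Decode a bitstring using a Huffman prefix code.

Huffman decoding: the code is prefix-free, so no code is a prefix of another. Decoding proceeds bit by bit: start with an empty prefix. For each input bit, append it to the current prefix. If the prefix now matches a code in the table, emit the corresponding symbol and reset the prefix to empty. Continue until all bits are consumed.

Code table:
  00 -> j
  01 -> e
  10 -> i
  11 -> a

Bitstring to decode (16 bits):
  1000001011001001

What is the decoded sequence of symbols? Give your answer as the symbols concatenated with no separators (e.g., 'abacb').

Answer: ijjiajie

Derivation:
Bit 0: prefix='1' (no match yet)
Bit 1: prefix='10' -> emit 'i', reset
Bit 2: prefix='0' (no match yet)
Bit 3: prefix='00' -> emit 'j', reset
Bit 4: prefix='0' (no match yet)
Bit 5: prefix='00' -> emit 'j', reset
Bit 6: prefix='1' (no match yet)
Bit 7: prefix='10' -> emit 'i', reset
Bit 8: prefix='1' (no match yet)
Bit 9: prefix='11' -> emit 'a', reset
Bit 10: prefix='0' (no match yet)
Bit 11: prefix='00' -> emit 'j', reset
Bit 12: prefix='1' (no match yet)
Bit 13: prefix='10' -> emit 'i', reset
Bit 14: prefix='0' (no match yet)
Bit 15: prefix='01' -> emit 'e', reset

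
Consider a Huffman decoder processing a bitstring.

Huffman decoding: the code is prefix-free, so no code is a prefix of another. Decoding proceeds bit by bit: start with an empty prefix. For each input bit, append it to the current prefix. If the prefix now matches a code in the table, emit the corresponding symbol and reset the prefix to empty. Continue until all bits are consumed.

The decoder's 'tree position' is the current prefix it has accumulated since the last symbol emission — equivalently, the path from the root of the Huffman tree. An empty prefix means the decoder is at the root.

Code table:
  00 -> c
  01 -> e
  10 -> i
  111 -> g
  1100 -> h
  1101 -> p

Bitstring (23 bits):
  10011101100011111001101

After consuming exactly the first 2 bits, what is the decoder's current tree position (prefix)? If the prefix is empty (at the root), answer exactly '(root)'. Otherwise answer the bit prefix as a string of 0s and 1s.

Bit 0: prefix='1' (no match yet)
Bit 1: prefix='10' -> emit 'i', reset

Answer: (root)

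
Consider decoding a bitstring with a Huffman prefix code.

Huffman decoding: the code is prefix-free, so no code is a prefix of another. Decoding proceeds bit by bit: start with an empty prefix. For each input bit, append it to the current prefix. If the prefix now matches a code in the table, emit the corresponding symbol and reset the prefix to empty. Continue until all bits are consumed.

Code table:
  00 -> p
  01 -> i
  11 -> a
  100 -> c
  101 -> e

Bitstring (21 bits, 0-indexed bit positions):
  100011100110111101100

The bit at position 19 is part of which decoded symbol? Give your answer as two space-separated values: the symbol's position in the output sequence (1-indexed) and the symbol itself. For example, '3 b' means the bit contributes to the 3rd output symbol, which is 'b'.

Bit 0: prefix='1' (no match yet)
Bit 1: prefix='10' (no match yet)
Bit 2: prefix='100' -> emit 'c', reset
Bit 3: prefix='0' (no match yet)
Bit 4: prefix='01' -> emit 'i', reset
Bit 5: prefix='1' (no match yet)
Bit 6: prefix='11' -> emit 'a', reset
Bit 7: prefix='0' (no match yet)
Bit 8: prefix='00' -> emit 'p', reset
Bit 9: prefix='1' (no match yet)
Bit 10: prefix='11' -> emit 'a', reset
Bit 11: prefix='0' (no match yet)
Bit 12: prefix='01' -> emit 'i', reset
Bit 13: prefix='1' (no match yet)
Bit 14: prefix='11' -> emit 'a', reset
Bit 15: prefix='1' (no match yet)
Bit 16: prefix='10' (no match yet)
Bit 17: prefix='101' -> emit 'e', reset
Bit 18: prefix='1' (no match yet)
Bit 19: prefix='10' (no match yet)
Bit 20: prefix='100' -> emit 'c', reset

Answer: 9 c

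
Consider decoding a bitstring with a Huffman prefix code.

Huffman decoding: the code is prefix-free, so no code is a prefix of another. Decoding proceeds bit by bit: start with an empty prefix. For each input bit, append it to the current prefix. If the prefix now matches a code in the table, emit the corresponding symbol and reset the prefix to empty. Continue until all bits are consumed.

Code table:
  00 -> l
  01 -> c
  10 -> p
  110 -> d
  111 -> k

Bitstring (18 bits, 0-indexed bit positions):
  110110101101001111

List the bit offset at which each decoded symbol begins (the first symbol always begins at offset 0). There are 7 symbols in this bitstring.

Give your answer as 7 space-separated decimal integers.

Bit 0: prefix='1' (no match yet)
Bit 1: prefix='11' (no match yet)
Bit 2: prefix='110' -> emit 'd', reset
Bit 3: prefix='1' (no match yet)
Bit 4: prefix='11' (no match yet)
Bit 5: prefix='110' -> emit 'd', reset
Bit 6: prefix='1' (no match yet)
Bit 7: prefix='10' -> emit 'p', reset
Bit 8: prefix='1' (no match yet)
Bit 9: prefix='11' (no match yet)
Bit 10: prefix='110' -> emit 'd', reset
Bit 11: prefix='1' (no match yet)
Bit 12: prefix='10' -> emit 'p', reset
Bit 13: prefix='0' (no match yet)
Bit 14: prefix='01' -> emit 'c', reset
Bit 15: prefix='1' (no match yet)
Bit 16: prefix='11' (no match yet)
Bit 17: prefix='111' -> emit 'k', reset

Answer: 0 3 6 8 11 13 15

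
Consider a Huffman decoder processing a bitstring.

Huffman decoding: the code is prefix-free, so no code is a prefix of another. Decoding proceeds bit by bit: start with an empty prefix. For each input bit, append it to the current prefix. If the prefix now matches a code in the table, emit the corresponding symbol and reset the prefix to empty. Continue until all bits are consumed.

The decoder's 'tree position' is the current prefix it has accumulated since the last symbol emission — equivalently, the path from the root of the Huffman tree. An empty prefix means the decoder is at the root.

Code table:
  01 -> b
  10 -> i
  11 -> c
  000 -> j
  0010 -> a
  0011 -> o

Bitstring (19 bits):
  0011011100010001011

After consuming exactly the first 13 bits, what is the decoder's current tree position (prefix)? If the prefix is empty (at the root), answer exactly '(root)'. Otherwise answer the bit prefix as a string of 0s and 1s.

Bit 0: prefix='0' (no match yet)
Bit 1: prefix='00' (no match yet)
Bit 2: prefix='001' (no match yet)
Bit 3: prefix='0011' -> emit 'o', reset
Bit 4: prefix='0' (no match yet)
Bit 5: prefix='01' -> emit 'b', reset
Bit 6: prefix='1' (no match yet)
Bit 7: prefix='11' -> emit 'c', reset
Bit 8: prefix='0' (no match yet)
Bit 9: prefix='00' (no match yet)
Bit 10: prefix='000' -> emit 'j', reset
Bit 11: prefix='1' (no match yet)
Bit 12: prefix='10' -> emit 'i', reset

Answer: (root)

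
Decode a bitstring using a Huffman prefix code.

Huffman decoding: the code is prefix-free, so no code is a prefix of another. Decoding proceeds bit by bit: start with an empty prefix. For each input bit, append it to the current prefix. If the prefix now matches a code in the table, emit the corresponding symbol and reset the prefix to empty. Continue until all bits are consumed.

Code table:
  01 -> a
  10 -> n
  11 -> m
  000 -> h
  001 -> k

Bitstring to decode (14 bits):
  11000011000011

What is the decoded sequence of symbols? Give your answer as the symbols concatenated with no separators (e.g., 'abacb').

Answer: mhanhm

Derivation:
Bit 0: prefix='1' (no match yet)
Bit 1: prefix='11' -> emit 'm', reset
Bit 2: prefix='0' (no match yet)
Bit 3: prefix='00' (no match yet)
Bit 4: prefix='000' -> emit 'h', reset
Bit 5: prefix='0' (no match yet)
Bit 6: prefix='01' -> emit 'a', reset
Bit 7: prefix='1' (no match yet)
Bit 8: prefix='10' -> emit 'n', reset
Bit 9: prefix='0' (no match yet)
Bit 10: prefix='00' (no match yet)
Bit 11: prefix='000' -> emit 'h', reset
Bit 12: prefix='1' (no match yet)
Bit 13: prefix='11' -> emit 'm', reset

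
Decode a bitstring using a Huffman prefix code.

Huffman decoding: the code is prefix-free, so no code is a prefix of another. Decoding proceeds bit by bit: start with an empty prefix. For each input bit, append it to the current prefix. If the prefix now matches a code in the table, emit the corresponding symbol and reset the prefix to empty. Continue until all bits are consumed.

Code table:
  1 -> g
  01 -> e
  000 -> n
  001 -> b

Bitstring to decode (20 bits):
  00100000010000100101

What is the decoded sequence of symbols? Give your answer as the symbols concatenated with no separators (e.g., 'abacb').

Bit 0: prefix='0' (no match yet)
Bit 1: prefix='00' (no match yet)
Bit 2: prefix='001' -> emit 'b', reset
Bit 3: prefix='0' (no match yet)
Bit 4: prefix='00' (no match yet)
Bit 5: prefix='000' -> emit 'n', reset
Bit 6: prefix='0' (no match yet)
Bit 7: prefix='00' (no match yet)
Bit 8: prefix='000' -> emit 'n', reset
Bit 9: prefix='1' -> emit 'g', reset
Bit 10: prefix='0' (no match yet)
Bit 11: prefix='00' (no match yet)
Bit 12: prefix='000' -> emit 'n', reset
Bit 13: prefix='0' (no match yet)
Bit 14: prefix='01' -> emit 'e', reset
Bit 15: prefix='0' (no match yet)
Bit 16: prefix='00' (no match yet)
Bit 17: prefix='001' -> emit 'b', reset
Bit 18: prefix='0' (no match yet)
Bit 19: prefix='01' -> emit 'e', reset

Answer: bnngnebe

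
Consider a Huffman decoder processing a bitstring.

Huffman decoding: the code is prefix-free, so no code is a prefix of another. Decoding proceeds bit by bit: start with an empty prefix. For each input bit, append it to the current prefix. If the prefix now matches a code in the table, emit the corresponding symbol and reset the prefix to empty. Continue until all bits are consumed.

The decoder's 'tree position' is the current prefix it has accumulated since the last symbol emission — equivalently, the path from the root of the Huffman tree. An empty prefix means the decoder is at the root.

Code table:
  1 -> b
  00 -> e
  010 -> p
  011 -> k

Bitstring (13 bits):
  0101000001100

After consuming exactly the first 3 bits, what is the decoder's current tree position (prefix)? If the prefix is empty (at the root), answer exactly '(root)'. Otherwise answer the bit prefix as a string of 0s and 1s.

Answer: (root)

Derivation:
Bit 0: prefix='0' (no match yet)
Bit 1: prefix='01' (no match yet)
Bit 2: prefix='010' -> emit 'p', reset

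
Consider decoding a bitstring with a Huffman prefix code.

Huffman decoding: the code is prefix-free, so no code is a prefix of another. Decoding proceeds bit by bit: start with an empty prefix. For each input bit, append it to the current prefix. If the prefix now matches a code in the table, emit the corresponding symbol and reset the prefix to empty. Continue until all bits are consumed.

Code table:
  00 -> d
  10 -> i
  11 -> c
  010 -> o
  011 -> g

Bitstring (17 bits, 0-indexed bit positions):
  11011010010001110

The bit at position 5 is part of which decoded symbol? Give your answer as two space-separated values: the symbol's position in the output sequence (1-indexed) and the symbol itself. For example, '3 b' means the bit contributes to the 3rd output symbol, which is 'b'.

Bit 0: prefix='1' (no match yet)
Bit 1: prefix='11' -> emit 'c', reset
Bit 2: prefix='0' (no match yet)
Bit 3: prefix='01' (no match yet)
Bit 4: prefix='011' -> emit 'g', reset
Bit 5: prefix='0' (no match yet)
Bit 6: prefix='01' (no match yet)
Bit 7: prefix='010' -> emit 'o', reset
Bit 8: prefix='0' (no match yet)
Bit 9: prefix='01' (no match yet)

Answer: 3 o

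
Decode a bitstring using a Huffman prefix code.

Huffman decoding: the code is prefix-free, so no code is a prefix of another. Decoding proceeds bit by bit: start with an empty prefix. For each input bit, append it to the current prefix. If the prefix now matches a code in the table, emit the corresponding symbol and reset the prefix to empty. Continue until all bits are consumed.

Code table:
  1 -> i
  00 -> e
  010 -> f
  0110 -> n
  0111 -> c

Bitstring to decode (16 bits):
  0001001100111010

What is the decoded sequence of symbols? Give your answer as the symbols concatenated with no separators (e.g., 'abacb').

Answer: efncf

Derivation:
Bit 0: prefix='0' (no match yet)
Bit 1: prefix='00' -> emit 'e', reset
Bit 2: prefix='0' (no match yet)
Bit 3: prefix='01' (no match yet)
Bit 4: prefix='010' -> emit 'f', reset
Bit 5: prefix='0' (no match yet)
Bit 6: prefix='01' (no match yet)
Bit 7: prefix='011' (no match yet)
Bit 8: prefix='0110' -> emit 'n', reset
Bit 9: prefix='0' (no match yet)
Bit 10: prefix='01' (no match yet)
Bit 11: prefix='011' (no match yet)
Bit 12: prefix='0111' -> emit 'c', reset
Bit 13: prefix='0' (no match yet)
Bit 14: prefix='01' (no match yet)
Bit 15: prefix='010' -> emit 'f', reset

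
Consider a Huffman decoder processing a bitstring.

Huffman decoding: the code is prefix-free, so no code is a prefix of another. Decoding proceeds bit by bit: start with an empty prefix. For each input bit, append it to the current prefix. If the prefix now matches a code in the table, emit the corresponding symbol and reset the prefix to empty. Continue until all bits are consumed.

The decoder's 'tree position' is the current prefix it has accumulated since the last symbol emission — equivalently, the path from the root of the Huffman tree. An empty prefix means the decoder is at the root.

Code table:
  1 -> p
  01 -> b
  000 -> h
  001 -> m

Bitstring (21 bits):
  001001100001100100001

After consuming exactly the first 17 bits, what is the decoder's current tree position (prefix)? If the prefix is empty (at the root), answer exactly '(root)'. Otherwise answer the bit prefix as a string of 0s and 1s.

Answer: 0

Derivation:
Bit 0: prefix='0' (no match yet)
Bit 1: prefix='00' (no match yet)
Bit 2: prefix='001' -> emit 'm', reset
Bit 3: prefix='0' (no match yet)
Bit 4: prefix='00' (no match yet)
Bit 5: prefix='001' -> emit 'm', reset
Bit 6: prefix='1' -> emit 'p', reset
Bit 7: prefix='0' (no match yet)
Bit 8: prefix='00' (no match yet)
Bit 9: prefix='000' -> emit 'h', reset
Bit 10: prefix='0' (no match yet)
Bit 11: prefix='01' -> emit 'b', reset
Bit 12: prefix='1' -> emit 'p', reset
Bit 13: prefix='0' (no match yet)
Bit 14: prefix='00' (no match yet)
Bit 15: prefix='001' -> emit 'm', reset
Bit 16: prefix='0' (no match yet)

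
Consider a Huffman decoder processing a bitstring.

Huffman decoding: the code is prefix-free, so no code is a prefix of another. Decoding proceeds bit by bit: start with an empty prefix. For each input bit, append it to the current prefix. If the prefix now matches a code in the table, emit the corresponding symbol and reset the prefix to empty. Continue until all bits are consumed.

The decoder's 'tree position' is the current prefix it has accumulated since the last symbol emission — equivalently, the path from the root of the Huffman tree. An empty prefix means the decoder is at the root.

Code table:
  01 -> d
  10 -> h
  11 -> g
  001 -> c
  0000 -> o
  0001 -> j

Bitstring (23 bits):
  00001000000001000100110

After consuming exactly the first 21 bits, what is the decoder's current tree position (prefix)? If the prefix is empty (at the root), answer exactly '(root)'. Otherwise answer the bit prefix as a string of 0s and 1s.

Answer: (root)

Derivation:
Bit 0: prefix='0' (no match yet)
Bit 1: prefix='00' (no match yet)
Bit 2: prefix='000' (no match yet)
Bit 3: prefix='0000' -> emit 'o', reset
Bit 4: prefix='1' (no match yet)
Bit 5: prefix='10' -> emit 'h', reset
Bit 6: prefix='0' (no match yet)
Bit 7: prefix='00' (no match yet)
Bit 8: prefix='000' (no match yet)
Bit 9: prefix='0000' -> emit 'o', reset
Bit 10: prefix='0' (no match yet)
Bit 11: prefix='00' (no match yet)
Bit 12: prefix='000' (no match yet)
Bit 13: prefix='0001' -> emit 'j', reset
Bit 14: prefix='0' (no match yet)
Bit 15: prefix='00' (no match yet)
Bit 16: prefix='000' (no match yet)
Bit 17: prefix='0001' -> emit 'j', reset
Bit 18: prefix='0' (no match yet)
Bit 19: prefix='00' (no match yet)
Bit 20: prefix='001' -> emit 'c', reset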